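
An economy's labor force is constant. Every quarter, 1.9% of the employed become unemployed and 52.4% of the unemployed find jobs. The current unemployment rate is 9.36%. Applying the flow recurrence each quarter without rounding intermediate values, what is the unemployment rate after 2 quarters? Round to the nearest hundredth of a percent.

With a fixed labor force, u_{t+1} = u_t + s·(1−u_t) − f·u_t = u_t·(1−s−f) + s.
Here 1−s−f = 0.457 and s = 0.019.
u_1 = 0.093600 × 0.457 + 0.019 = 0.061775.
u_2 = 0.061775 × 0.457 + 0.019 = 0.047231.

Unemployment rate after two quarters ≈ 4.72%.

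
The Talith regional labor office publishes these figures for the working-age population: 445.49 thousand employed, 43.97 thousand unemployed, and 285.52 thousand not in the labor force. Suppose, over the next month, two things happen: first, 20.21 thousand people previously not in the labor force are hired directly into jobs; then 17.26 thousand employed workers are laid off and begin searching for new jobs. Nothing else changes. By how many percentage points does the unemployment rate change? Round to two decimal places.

The unemployment rate changes by +3.03 percentage points.

Initially, labor force = 445.49 + 43.97 = 489.46 thousand, so u = 43.97/489.46 = 8.98%.
After the first change, employed and labor force both rise by 20.21; unemployed unchanged → E = 465.70, U = 43.97, labor force = 509.67 thousand.
After the second change, employed falls and unemployed rises by 17.26; labor force unchanged → E = 448.44, U = 61.23, labor force = 509.67 thousand.
New unemployment rate = 61.23 / 509.67 = 12.01%.
Change = 12.01% − 8.98% = +3.03 percentage points.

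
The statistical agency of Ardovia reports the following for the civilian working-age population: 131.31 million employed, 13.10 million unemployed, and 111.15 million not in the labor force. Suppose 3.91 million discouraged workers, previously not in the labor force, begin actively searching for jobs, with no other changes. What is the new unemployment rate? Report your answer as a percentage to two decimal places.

New unemployment rate ≈ 11.47%.

Initially, labor force = 131.31 + 13.10 = 144.41 million, so u = 13.10/144.41 = 9.07%.
After the change, unemployed and labor force both rise by 3.91 → E = 131.31, U = 17.01, labor force = 148.32 million.
New unemployment rate = 17.01 / 148.32 = 11.47%.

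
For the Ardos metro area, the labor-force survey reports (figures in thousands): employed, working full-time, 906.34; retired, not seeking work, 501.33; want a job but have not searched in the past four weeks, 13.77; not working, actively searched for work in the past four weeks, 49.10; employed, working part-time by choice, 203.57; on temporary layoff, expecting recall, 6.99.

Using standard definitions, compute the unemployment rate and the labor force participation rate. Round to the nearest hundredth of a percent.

Employed = 906.34 + 203.57 = 1,109.91 thousand.
Unemployed = 49.10 + 6.99 = 56.09 thousand (jobless and actively searching, or on temporary layoff).
Labor force = 1,109.91 + 56.09 = 1,166.00 thousand.
Not in labor force = 501.33 + 13.77 = 515.10 thousand (those not working and not actively searching are outside the labor force — including those who want a job but have given up searching).
Civilian working-age population = 1,166.00 + 515.10 = 1,681.10 thousand.
Unemployment rate = 56.09 / 1,166.00 = 4.81%.
Labor force participation rate = 1,166.00 / 1,681.10 = 69.36%.

Unemployment rate ≈ 4.81%; labor force participation rate ≈ 69.36%.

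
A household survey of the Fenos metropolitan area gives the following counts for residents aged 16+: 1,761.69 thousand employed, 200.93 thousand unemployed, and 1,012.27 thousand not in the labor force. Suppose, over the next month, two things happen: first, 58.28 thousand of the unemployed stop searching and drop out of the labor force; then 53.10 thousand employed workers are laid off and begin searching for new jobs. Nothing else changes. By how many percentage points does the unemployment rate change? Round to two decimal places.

Initially, labor force = 1,761.69 + 200.93 = 1,962.62 thousand, so u = 200.93/1,962.62 = 10.24%.
After the first change, unemployed and labor force both fall by 58.28 → E = 1,761.69, U = 142.65, labor force = 1,904.34 thousand.
After the second change, employed falls and unemployed rises by 53.10; labor force unchanged → E = 1,708.59, U = 195.75, labor force = 1,904.34 thousand.
New unemployment rate = 195.75 / 1,904.34 = 10.28%.
Change = 10.28% − 10.24% = +0.04 percentage points.

The unemployment rate changes by +0.04 percentage points.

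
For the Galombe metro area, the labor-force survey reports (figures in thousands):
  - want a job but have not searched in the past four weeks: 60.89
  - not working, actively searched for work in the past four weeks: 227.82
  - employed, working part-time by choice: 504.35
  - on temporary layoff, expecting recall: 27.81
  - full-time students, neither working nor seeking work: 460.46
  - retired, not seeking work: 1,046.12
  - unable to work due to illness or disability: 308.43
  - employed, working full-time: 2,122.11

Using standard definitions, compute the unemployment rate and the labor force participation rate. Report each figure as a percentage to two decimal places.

Unemployment rate ≈ 8.87%; labor force participation rate ≈ 60.57%.

Employed = 504.35 + 2,122.11 = 2,626.46 thousand.
Unemployed = 227.82 + 27.81 = 255.63 thousand (jobless and actively searching, or on temporary layoff).
Labor force = 2,626.46 + 255.63 = 2,882.09 thousand.
Not in labor force = 60.89 + 460.46 + 1,046.12 + 308.43 = 1,875.90 thousand (those not working and not actively searching are outside the labor force — including those who want a job but have given up searching).
Civilian working-age population = 2,882.09 + 1,875.90 = 4,757.99 thousand.
Unemployment rate = 255.63 / 2,882.09 = 8.87%.
Labor force participation rate = 2,882.09 / 4,757.99 = 60.57%.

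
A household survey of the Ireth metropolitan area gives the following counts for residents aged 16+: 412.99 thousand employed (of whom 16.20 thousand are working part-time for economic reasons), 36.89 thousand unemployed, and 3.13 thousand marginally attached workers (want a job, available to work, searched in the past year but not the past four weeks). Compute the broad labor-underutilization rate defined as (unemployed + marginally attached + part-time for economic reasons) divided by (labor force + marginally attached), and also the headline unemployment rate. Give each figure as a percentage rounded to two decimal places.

Broad underutilization rate ≈ 12.41%; headline unemployment rate ≈ 8.20%.

Labor force = 412.99 + 36.89 = 449.88 thousand.
Numerator = 36.89 + 3.13 + 16.20 = 56.22 thousand.
Denominator = 449.88 + 3.13 = 453.01 thousand.
Broad rate = 56.22 / 453.01 = 12.41%.
Headline unemployment rate = 36.89 / 449.88 = 8.20%.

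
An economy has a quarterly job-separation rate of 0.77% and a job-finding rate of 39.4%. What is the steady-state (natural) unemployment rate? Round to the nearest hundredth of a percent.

Steady-state unemployment rate ≈ 1.92%.

At steady state the flows balance: s·E = f·U, so U/(E+U) = s/(s+f).
u* = 0.77 / (0.77 + 39.4) = 0.77 / 40.17 = 1.92%.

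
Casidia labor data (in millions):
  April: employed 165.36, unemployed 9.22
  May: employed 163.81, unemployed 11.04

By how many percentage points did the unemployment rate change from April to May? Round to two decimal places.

The unemployment rate changed by +1.03 percentage points.

April: labor force = 165.36 + 9.22 = 174.58; u = 9.22/174.58 = 5.28%.
May: labor force = 163.81 + 11.04 = 174.85; u = 11.04/174.85 = 6.31%.
Change = 6.31% − 5.28% = +1.03 pp.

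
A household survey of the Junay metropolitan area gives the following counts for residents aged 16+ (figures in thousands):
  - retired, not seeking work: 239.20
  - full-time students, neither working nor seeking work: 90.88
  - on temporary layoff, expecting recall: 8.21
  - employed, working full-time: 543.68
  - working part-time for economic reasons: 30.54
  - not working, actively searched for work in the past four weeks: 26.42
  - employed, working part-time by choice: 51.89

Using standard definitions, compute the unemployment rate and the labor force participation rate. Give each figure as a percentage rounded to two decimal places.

Employed = 543.68 + 30.54 + 51.89 = 626.11 thousand (anyone who worked, including part-time for economic reasons, counts as employed).
Unemployed = 8.21 + 26.42 = 34.63 thousand (jobless and actively searching, or on temporary layoff).
Labor force = 626.11 + 34.63 = 660.74 thousand.
Not in labor force = 239.20 + 90.88 = 330.08 thousand (those not working and not actively searching are outside the labor force).
Civilian working-age population = 660.74 + 330.08 = 990.82 thousand.
Unemployment rate = 34.63 / 660.74 = 5.24%.
Labor force participation rate = 660.74 / 990.82 = 66.69%.

Unemployment rate ≈ 5.24%; labor force participation rate ≈ 66.69%.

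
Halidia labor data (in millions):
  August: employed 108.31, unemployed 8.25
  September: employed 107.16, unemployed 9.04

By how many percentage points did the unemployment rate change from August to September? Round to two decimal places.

August: labor force = 108.31 + 8.25 = 116.56; u = 8.25/116.56 = 7.08%.
September: labor force = 107.16 + 9.04 = 116.20; u = 9.04/116.20 = 7.78%.
Change = 7.78% − 7.08% = +0.70 pp.

The unemployment rate changed by +0.70 percentage points.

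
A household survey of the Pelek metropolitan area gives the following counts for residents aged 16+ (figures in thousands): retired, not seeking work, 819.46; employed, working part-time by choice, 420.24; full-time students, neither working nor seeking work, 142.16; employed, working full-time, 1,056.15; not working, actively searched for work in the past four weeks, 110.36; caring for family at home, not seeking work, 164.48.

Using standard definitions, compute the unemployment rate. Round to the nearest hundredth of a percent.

Employed = 420.24 + 1,056.15 = 1,476.39 thousand.
Unemployed = 110.36 thousand.
Labor force = 1,476.39 + 110.36 = 1,586.75 thousand.
Unemployment rate = 110.36 / 1,586.75 = 6.96%.

Unemployment rate ≈ 6.96%.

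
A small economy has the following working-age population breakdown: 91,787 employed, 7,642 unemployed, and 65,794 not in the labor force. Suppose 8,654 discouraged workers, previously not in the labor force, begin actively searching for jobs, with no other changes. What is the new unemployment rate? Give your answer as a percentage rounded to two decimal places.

Initially, labor force = 91,787 + 7,642 = 99,429, so u = 7,642/99,429 = 7.69%.
After the change, unemployed and labor force both rise by 8,654 → E = 91,787, U = 16,296, labor force = 108,083.
New unemployment rate = 16,296 / 108,083 = 15.08%.

New unemployment rate ≈ 15.08%.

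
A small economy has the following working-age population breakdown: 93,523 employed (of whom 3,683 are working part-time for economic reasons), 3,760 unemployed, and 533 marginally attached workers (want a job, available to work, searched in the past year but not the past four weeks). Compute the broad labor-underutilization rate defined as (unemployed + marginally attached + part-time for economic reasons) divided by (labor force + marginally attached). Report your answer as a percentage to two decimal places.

Broad underutilization rate ≈ 8.15%.

Labor force = 93,523 + 3,760 = 97,283.
Numerator = 3,760 + 533 + 3,683 = 7,976.
Denominator = 97,283 + 533 = 97,816.
Broad rate = 7,976 / 97,816 = 8.15%.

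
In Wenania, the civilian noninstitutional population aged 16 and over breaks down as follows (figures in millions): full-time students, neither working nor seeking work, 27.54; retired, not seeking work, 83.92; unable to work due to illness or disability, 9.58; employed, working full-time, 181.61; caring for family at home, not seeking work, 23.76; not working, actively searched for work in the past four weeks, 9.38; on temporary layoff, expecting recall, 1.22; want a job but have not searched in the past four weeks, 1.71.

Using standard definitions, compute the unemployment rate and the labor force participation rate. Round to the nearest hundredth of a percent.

Employed = 181.61 million.
Unemployed = 9.38 + 1.22 = 10.60 million (jobless and actively searching, or on temporary layoff).
Labor force = 181.61 + 10.60 = 192.21 million.
Not in labor force = 27.54 + 83.92 + 9.58 + 23.76 + 1.71 = 146.51 million (those not working and not actively searching are outside the labor force — including those who want a job but have given up searching).
Civilian working-age population = 192.21 + 146.51 = 338.72 million.
Unemployment rate = 10.60 / 192.21 = 5.51%.
Labor force participation rate = 192.21 / 338.72 = 56.75%.

Unemployment rate ≈ 5.51%; labor force participation rate ≈ 56.75%.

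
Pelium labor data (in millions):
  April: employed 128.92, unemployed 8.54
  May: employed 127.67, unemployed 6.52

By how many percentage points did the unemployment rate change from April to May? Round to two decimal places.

The unemployment rate changed by −1.35 percentage points.

April: labor force = 128.92 + 8.54 = 137.46; u = 8.54/137.46 = 6.21%.
May: labor force = 127.67 + 6.52 = 134.19; u = 6.52/134.19 = 4.86%.
Change = 4.86% − 6.21% = −1.35 pp.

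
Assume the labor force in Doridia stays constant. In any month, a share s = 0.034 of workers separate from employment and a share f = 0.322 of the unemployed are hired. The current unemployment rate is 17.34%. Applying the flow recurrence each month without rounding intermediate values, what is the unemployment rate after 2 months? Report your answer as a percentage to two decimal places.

Unemployment rate after two months ≈ 12.78%.

With a fixed labor force, u_{t+1} = u_t + s·(1−u_t) − f·u_t = u_t·(1−s−f) + s.
Here 1−s−f = 0.644 and s = 0.034.
u_1 = 0.173400 × 0.644 + 0.034 = 0.145670.
u_2 = 0.145670 × 0.644 + 0.034 = 0.127811.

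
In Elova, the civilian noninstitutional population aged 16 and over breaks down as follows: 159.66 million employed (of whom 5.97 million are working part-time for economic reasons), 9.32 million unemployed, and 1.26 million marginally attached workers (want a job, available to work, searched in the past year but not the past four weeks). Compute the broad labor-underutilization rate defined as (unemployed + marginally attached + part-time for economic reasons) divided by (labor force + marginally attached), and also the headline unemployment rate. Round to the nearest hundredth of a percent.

Broad underutilization rate ≈ 9.72%; headline unemployment rate ≈ 5.52%.

Labor force = 159.66 + 9.32 = 168.98 million.
Numerator = 9.32 + 1.26 + 5.97 = 16.55 million.
Denominator = 168.98 + 1.26 = 170.24 million.
Broad rate = 16.55 / 170.24 = 9.72%.
Headline unemployment rate = 9.32 / 168.98 = 5.52%.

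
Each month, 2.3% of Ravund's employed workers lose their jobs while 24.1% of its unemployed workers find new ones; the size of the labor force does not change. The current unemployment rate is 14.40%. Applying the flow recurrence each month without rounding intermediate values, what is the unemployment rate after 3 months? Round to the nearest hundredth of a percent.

Unemployment rate after three months ≈ 10.98%.

With a fixed labor force, u_{t+1} = u_t + s·(1−u_t) − f·u_t = u_t·(1−s−f) + s.
Here 1−s−f = 0.736 and s = 0.023.
u_1 = 0.144000 × 0.736 + 0.023 = 0.128984.
u_2 = 0.128984 × 0.736 + 0.023 = 0.117932.
u_3 = 0.117932 × 0.736 + 0.023 = 0.109798.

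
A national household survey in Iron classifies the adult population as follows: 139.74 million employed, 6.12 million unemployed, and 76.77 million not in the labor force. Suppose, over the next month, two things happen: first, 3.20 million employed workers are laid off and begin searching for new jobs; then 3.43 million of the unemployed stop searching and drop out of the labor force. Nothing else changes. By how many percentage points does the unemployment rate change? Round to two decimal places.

Initially, labor force = 139.74 + 6.12 = 145.86 million, so u = 6.12/145.86 = 4.20%.
After the first change, employed falls and unemployed rises by 3.20; labor force unchanged → E = 136.54, U = 9.32, labor force = 145.86 million.
After the second change, unemployed and labor force both fall by 3.43 → E = 136.54, U = 5.89, labor force = 142.43 million.
New unemployment rate = 5.89 / 142.43 = 4.14%.
Change = 4.14% − 4.20% = −0.06 percentage points.

The unemployment rate changes by −0.06 percentage points.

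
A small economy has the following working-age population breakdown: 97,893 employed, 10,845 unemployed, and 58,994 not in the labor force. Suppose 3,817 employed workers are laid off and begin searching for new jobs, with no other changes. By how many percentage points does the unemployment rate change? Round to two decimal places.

The unemployment rate changes by +3.51 percentage points.

Initially, labor force = 97,893 + 10,845 = 108,738, so u = 10,845/108,738 = 9.97%.
After the change, employed falls and unemployed rises by 3,817; labor force unchanged → E = 94,076, U = 14,662, labor force = 108,738.
New unemployment rate = 14,662 / 108,738 = 13.48%.
Change = 13.48% − 9.97% = +3.51 percentage points.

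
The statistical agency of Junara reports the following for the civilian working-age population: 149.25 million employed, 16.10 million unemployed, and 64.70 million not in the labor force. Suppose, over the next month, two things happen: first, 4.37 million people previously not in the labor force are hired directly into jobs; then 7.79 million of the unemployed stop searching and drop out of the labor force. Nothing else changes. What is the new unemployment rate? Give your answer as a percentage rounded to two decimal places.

New unemployment rate ≈ 5.13%.

Initially, labor force = 149.25 + 16.10 = 165.35 million, so u = 16.10/165.35 = 9.74%.
After the first change, employed and labor force both rise by 4.37; unemployed unchanged → E = 153.62, U = 16.10, labor force = 169.72 million.
After the second change, unemployed and labor force both fall by 7.79 → E = 153.62, U = 8.31, labor force = 161.93 million.
New unemployment rate = 8.31 / 161.93 = 5.13%.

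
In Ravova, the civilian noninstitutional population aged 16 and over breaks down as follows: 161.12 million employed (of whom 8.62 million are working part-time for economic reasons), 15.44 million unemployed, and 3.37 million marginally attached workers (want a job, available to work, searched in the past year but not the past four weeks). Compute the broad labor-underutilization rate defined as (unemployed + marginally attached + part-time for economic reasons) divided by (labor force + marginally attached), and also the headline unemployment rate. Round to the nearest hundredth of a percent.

Broad underutilization rate ≈ 15.24%; headline unemployment rate ≈ 8.74%.

Labor force = 161.12 + 15.44 = 176.56 million.
Numerator = 15.44 + 3.37 + 8.62 = 27.43 million.
Denominator = 176.56 + 3.37 = 179.93 million.
Broad rate = 27.43 / 179.93 = 15.24%.
Headline unemployment rate = 15.44 / 176.56 = 8.74%.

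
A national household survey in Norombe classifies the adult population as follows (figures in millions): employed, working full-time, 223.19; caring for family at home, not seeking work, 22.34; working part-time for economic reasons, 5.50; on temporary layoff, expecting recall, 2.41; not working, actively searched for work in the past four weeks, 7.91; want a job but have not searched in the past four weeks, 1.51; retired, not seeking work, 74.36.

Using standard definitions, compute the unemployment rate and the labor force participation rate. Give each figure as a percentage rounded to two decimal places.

Unemployment rate ≈ 4.32%; labor force participation rate ≈ 70.88%.

Employed = 223.19 + 5.50 = 228.69 million (anyone who worked, including part-time for economic reasons, counts as employed).
Unemployed = 2.41 + 7.91 = 10.32 million (jobless and actively searching, or on temporary layoff).
Labor force = 228.69 + 10.32 = 239.01 million.
Not in labor force = 22.34 + 1.51 + 74.36 = 98.21 million (those not working and not actively searching are outside the labor force — including those who want a job but have given up searching).
Civilian working-age population = 239.01 + 98.21 = 337.22 million.
Unemployment rate = 10.32 / 239.01 = 4.32%.
Labor force participation rate = 239.01 / 337.22 = 70.88%.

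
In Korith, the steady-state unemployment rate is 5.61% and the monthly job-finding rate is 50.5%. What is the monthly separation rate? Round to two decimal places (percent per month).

Separation rate ≈ 3.00% per month.

From u* = s/(s+f): s = u·f/(1−u).
s = 0.0561 × 50.5 / (1 − 0.0561) = 2.8331 / 0.9439 ≈ 3.00% per month.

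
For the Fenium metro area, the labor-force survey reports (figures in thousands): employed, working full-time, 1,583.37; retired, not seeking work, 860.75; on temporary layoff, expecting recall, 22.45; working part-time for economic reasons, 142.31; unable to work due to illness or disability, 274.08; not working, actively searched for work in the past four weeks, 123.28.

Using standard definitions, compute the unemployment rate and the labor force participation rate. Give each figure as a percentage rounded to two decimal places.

Employed = 1,583.37 + 142.31 = 1,725.68 thousand (anyone who worked, including part-time for economic reasons, counts as employed).
Unemployed = 22.45 + 123.28 = 145.73 thousand (jobless and actively searching, or on temporary layoff).
Labor force = 1,725.68 + 145.73 = 1,871.41 thousand.
Not in labor force = 860.75 + 274.08 = 1,134.83 thousand (those not working and not actively searching are outside the labor force).
Civilian working-age population = 1,871.41 + 1,134.83 = 3,006.24 thousand.
Unemployment rate = 145.73 / 1,871.41 = 7.79%.
Labor force participation rate = 1,871.41 / 3,006.24 = 62.25%.

Unemployment rate ≈ 7.79%; labor force participation rate ≈ 62.25%.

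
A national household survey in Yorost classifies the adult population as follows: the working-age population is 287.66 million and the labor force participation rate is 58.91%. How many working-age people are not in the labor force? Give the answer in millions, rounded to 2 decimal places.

About 118.20 million are not in the labor force.

Share not in the labor force = 1 − 0.5891 = 0.4109.
Not in labor force = 0.4109 × 287.66 ≈ 118.20 million.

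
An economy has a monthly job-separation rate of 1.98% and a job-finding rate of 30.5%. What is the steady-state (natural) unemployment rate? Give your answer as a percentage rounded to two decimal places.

At steady state the flows balance: s·E = f·U, so U/(E+U) = s/(s+f).
u* = 1.98 / (1.98 + 30.5) = 1.98 / 32.48 = 6.10%.

Steady-state unemployment rate ≈ 6.10%.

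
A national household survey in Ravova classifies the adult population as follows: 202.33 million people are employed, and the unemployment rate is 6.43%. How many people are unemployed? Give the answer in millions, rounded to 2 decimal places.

Let U be the number unemployed. The labor force is E + U, and U/(E+U) = 0.0643.
So U = 0.0643 × 202.33 / (1 − 0.0643) = 13.0098 / 0.9357 ≈ 13.90 million.

About 13.90 million are unemployed.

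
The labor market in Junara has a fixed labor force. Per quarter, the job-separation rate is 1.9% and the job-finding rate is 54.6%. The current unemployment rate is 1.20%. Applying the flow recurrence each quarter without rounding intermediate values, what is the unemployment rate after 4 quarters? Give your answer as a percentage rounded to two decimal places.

Unemployment rate after four quarters ≈ 3.29%.

With a fixed labor force, u_{t+1} = u_t + s·(1−u_t) − f·u_t = u_t·(1−s−f) + s.
Here 1−s−f = 0.435 and s = 0.019.
u_1 = 0.012000 × 0.435 + 0.019 = 0.024220.
u_2 = 0.024220 × 0.435 + 0.019 = 0.029536.
u_3 = 0.029536 × 0.435 + 0.019 = 0.031848.
u_4 = 0.031848 × 0.435 + 0.019 = 0.032854.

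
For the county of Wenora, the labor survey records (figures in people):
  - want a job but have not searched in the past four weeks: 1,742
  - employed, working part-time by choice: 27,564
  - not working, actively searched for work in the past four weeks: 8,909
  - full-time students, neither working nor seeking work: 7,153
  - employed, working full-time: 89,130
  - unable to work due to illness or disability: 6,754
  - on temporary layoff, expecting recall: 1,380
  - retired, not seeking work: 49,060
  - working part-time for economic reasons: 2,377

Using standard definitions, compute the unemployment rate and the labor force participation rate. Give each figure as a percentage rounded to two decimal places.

Unemployment rate ≈ 7.95%; labor force participation rate ≈ 66.66%.

Employed = 27,564 + 89,130 + 2,377 = 119,071 (anyone who worked, including part-time for economic reasons, counts as employed).
Unemployed = 8,909 + 1,380 = 10,289 (jobless and actively searching, or on temporary layoff).
Labor force = 119,071 + 10,289 = 129,360.
Not in labor force = 1,742 + 7,153 + 6,754 + 49,060 = 64,709 (those not working and not actively searching are outside the labor force — including those who want a job but have given up searching).
Civilian working-age population = 129,360 + 64,709 = 194,069.
Unemployment rate = 10,289 / 129,360 = 7.95%.
Labor force participation rate = 129,360 / 194,069 = 66.66%.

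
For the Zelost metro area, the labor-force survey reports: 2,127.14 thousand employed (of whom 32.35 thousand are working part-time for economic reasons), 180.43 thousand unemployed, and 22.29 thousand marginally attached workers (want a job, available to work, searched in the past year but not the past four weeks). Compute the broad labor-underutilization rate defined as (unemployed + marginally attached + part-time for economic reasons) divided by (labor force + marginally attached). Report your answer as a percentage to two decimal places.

Broad underutilization rate ≈ 10.09%.

Labor force = 2,127.14 + 180.43 = 2,307.57 thousand.
Numerator = 180.43 + 22.29 + 32.35 = 235.07 thousand.
Denominator = 2,307.57 + 22.29 = 2,329.86 thousand.
Broad rate = 235.07 / 2,329.86 = 10.09%.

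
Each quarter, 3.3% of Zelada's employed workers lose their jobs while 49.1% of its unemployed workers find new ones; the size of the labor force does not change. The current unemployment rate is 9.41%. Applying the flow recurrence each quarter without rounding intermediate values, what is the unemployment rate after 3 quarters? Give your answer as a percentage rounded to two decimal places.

Unemployment rate after three quarters ≈ 6.63%.

With a fixed labor force, u_{t+1} = u_t + s·(1−u_t) − f·u_t = u_t·(1−s−f) + s.
Here 1−s−f = 0.476 and s = 0.033.
u_1 = 0.094100 × 0.476 + 0.033 = 0.077792.
u_2 = 0.077792 × 0.476 + 0.033 = 0.070029.
u_3 = 0.070029 × 0.476 + 0.033 = 0.066334.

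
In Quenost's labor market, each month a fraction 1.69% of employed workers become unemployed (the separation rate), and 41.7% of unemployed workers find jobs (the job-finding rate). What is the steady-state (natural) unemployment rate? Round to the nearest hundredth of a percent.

At steady state the flows balance: s·E = f·U, so U/(E+U) = s/(s+f).
u* = 1.69 / (1.69 + 41.7) = 1.69 / 43.39 = 3.89%.

Steady-state unemployment rate ≈ 3.89%.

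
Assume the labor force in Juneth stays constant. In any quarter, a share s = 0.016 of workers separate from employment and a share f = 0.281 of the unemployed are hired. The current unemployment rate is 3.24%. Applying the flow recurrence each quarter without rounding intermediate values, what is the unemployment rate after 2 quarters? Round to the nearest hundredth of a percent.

Unemployment rate after two quarters ≈ 4.33%.

With a fixed labor force, u_{t+1} = u_t + s·(1−u_t) − f·u_t = u_t·(1−s−f) + s.
Here 1−s−f = 0.703 and s = 0.016.
u_1 = 0.032400 × 0.703 + 0.016 = 0.038777.
u_2 = 0.038777 × 0.703 + 0.016 = 0.043260.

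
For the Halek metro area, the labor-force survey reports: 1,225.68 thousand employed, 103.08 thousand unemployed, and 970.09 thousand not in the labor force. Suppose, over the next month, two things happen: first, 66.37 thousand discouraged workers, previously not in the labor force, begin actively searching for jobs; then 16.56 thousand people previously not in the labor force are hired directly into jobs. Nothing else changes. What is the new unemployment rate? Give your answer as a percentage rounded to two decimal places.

New unemployment rate ≈ 12.00%.

Initially, labor force = 1,225.68 + 103.08 = 1,328.76 thousand, so u = 103.08/1,328.76 = 7.76%.
After the first change, unemployed and labor force both rise by 66.37 → E = 1,225.68, U = 169.45, labor force = 1,395.13 thousand.
After the second change, employed and labor force both rise by 16.56; unemployed unchanged → E = 1,242.24, U = 169.45, labor force = 1,411.69 thousand.
New unemployment rate = 169.45 / 1,411.69 = 12.00%.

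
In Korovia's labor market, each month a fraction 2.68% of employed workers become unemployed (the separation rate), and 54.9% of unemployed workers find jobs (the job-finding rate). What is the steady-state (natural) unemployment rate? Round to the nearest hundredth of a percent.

At steady state the flows balance: s·E = f·U, so U/(E+U) = s/(s+f).
u* = 2.68 / (2.68 + 54.9) = 2.68 / 57.58 = 4.65%.

Steady-state unemployment rate ≈ 4.65%.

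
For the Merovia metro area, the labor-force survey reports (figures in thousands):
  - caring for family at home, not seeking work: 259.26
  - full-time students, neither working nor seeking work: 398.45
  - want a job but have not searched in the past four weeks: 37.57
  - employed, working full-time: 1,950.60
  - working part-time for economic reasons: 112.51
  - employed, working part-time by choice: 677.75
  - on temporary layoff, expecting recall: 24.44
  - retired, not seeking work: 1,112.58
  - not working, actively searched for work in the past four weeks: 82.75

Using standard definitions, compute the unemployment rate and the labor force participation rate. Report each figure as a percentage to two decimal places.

Employed = 1,950.60 + 112.51 + 677.75 = 2,740.86 thousand (anyone who worked, including part-time for economic reasons, counts as employed).
Unemployed = 24.44 + 82.75 = 107.19 thousand (jobless and actively searching, or on temporary layoff).
Labor force = 2,740.86 + 107.19 = 2,848.05 thousand.
Not in labor force = 259.26 + 398.45 + 37.57 + 1,112.58 = 1,807.86 thousand (those not working and not actively searching are outside the labor force — including those who want a job but have given up searching).
Civilian working-age population = 2,848.05 + 1,807.86 = 4,655.91 thousand.
Unemployment rate = 107.19 / 2,848.05 = 3.76%.
Labor force participation rate = 2,848.05 / 4,655.91 = 61.17%.

Unemployment rate ≈ 3.76%; labor force participation rate ≈ 61.17%.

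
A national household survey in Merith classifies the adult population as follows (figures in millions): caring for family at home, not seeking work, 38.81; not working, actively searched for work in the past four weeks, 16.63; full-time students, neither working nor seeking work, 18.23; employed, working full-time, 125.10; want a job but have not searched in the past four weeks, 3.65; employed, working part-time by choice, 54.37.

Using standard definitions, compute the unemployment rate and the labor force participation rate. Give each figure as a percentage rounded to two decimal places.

Employed = 125.10 + 54.37 = 179.47 million.
Unemployed = 16.63 million.
Labor force = 179.47 + 16.63 = 196.10 million.
Not in labor force = 38.81 + 18.23 + 3.65 = 60.69 million (those not working and not actively searching are outside the labor force — including those who want a job but have given up searching).
Civilian working-age population = 196.10 + 60.69 = 256.79 million.
Unemployment rate = 16.63 / 196.10 = 8.48%.
Labor force participation rate = 196.10 / 256.79 = 76.37%.

Unemployment rate ≈ 8.48%; labor force participation rate ≈ 76.37%.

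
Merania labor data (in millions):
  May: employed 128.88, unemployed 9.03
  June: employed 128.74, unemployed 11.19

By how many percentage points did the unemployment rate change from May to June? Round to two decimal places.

The unemployment rate changed by +1.45 percentage points.

May: labor force = 128.88 + 9.03 = 137.91; u = 9.03/137.91 = 6.55%.
June: labor force = 128.74 + 11.19 = 139.93; u = 11.19/139.93 = 8.00%.
Change = 8.00% − 6.55% = +1.45 pp.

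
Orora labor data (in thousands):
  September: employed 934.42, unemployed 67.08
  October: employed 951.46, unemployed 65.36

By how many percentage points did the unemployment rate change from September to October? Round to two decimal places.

September: labor force = 934.42 + 67.08 = 1,001.50; u = 67.08/1,001.50 = 6.70%.
October: labor force = 951.46 + 65.36 = 1,016.82; u = 65.36/1,016.82 = 6.43%.
Change = 6.43% − 6.70% = −0.27 pp.

The unemployment rate changed by −0.27 percentage points.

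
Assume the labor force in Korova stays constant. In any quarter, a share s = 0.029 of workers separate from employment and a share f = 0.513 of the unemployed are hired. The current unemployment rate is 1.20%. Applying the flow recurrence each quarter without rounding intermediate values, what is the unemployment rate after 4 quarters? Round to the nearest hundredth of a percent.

With a fixed labor force, u_{t+1} = u_t + s·(1−u_t) − f·u_t = u_t·(1−s−f) + s.
Here 1−s−f = 0.458 and s = 0.029.
u_1 = 0.012000 × 0.458 + 0.029 = 0.034496.
u_2 = 0.034496 × 0.458 + 0.029 = 0.044799.
u_3 = 0.044799 × 0.458 + 0.029 = 0.049518.
u_4 = 0.049518 × 0.458 + 0.029 = 0.051679.

Unemployment rate after four quarters ≈ 5.17%.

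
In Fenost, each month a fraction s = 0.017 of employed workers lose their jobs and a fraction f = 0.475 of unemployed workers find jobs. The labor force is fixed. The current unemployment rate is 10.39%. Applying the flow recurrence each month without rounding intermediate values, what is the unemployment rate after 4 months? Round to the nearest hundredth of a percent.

With a fixed labor force, u_{t+1} = u_t + s·(1−u_t) − f·u_t = u_t·(1−s−f) + s.
Here 1−s−f = 0.508 and s = 0.017.
u_1 = 0.103900 × 0.508 + 0.017 = 0.069781.
u_2 = 0.069781 × 0.508 + 0.017 = 0.052449.
u_3 = 0.052449 × 0.508 + 0.017 = 0.043644.
u_4 = 0.043644 × 0.508 + 0.017 = 0.039171.

Unemployment rate after four months ≈ 3.92%.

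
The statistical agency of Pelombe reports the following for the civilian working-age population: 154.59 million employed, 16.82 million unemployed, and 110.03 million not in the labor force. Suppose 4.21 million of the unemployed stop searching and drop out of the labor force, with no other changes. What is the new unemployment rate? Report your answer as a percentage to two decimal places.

New unemployment rate ≈ 7.54%.

Initially, labor force = 154.59 + 16.82 = 171.41 million, so u = 16.82/171.41 = 9.81%.
After the change, unemployed and labor force both fall by 4.21 → E = 154.59, U = 12.61, labor force = 167.20 million.
New unemployment rate = 12.61 / 167.20 = 7.54%.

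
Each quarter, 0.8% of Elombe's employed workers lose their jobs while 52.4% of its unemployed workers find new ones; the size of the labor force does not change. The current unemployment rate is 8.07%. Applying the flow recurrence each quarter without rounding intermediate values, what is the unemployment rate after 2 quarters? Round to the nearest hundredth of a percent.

With a fixed labor force, u_{t+1} = u_t + s·(1−u_t) − f·u_t = u_t·(1−s−f) + s.
Here 1−s−f = 0.468 and s = 0.008.
u_1 = 0.080700 × 0.468 + 0.008 = 0.045768.
u_2 = 0.045768 × 0.468 + 0.008 = 0.029419.

Unemployment rate after two quarters ≈ 2.94%.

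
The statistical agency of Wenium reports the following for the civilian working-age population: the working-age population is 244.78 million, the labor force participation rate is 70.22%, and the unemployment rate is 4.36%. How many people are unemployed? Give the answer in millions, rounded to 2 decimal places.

Labor force = 0.7022 × 244.78 = 171.88 million.
Unemployed = 0.0436 × 171.88 ≈ 7.49 million.

About 7.49 million are unemployed.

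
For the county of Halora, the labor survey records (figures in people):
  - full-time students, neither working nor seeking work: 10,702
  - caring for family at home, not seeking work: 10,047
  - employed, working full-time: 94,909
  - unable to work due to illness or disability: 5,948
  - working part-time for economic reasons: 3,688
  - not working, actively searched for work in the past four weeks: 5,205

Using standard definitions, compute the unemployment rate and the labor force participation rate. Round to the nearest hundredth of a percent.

Unemployment rate ≈ 5.01%; labor force participation rate ≈ 79.54%.

Employed = 94,909 + 3,688 = 98,597 (anyone who worked, including part-time for economic reasons, counts as employed).
Unemployed = 5,205.
Labor force = 98,597 + 5,205 = 103,802.
Not in labor force = 10,702 + 10,047 + 5,948 = 26,697 (those not working and not actively searching are outside the labor force).
Civilian working-age population = 103,802 + 26,697 = 130,499.
Unemployment rate = 5,205 / 103,802 = 5.01%.
Labor force participation rate = 103,802 / 130,499 = 79.54%.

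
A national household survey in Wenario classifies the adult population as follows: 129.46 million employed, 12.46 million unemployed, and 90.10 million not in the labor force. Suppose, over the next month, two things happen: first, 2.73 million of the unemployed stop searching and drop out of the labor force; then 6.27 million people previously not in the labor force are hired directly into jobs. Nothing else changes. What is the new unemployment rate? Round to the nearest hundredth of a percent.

Initially, labor force = 129.46 + 12.46 = 141.92 million, so u = 12.46/141.92 = 8.78%.
After the first change, unemployed and labor force both fall by 2.73 → E = 129.46, U = 9.73, labor force = 139.19 million.
After the second change, employed and labor force both rise by 6.27; unemployed unchanged → E = 135.73, U = 9.73, labor force = 145.46 million.
New unemployment rate = 9.73 / 145.46 = 6.69%.

New unemployment rate ≈ 6.69%.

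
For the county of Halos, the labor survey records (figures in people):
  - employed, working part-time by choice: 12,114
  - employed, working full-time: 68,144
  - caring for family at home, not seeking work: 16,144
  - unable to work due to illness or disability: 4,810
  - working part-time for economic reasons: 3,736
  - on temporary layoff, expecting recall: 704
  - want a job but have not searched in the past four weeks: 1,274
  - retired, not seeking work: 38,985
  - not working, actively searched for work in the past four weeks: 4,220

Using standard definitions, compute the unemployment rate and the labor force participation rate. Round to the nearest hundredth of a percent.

Unemployment rate ≈ 5.54%; labor force participation rate ≈ 59.23%.

Employed = 12,114 + 68,144 + 3,736 = 83,994 (anyone who worked, including part-time for economic reasons, counts as employed).
Unemployed = 704 + 4,220 = 4,924 (jobless and actively searching, or on temporary layoff).
Labor force = 83,994 + 4,924 = 88,918.
Not in labor force = 16,144 + 4,810 + 1,274 + 38,985 = 61,213 (those not working and not actively searching are outside the labor force — including those who want a job but have given up searching).
Civilian working-age population = 88,918 + 61,213 = 150,131.
Unemployment rate = 4,924 / 88,918 = 5.54%.
Labor force participation rate = 88,918 / 150,131 = 59.23%.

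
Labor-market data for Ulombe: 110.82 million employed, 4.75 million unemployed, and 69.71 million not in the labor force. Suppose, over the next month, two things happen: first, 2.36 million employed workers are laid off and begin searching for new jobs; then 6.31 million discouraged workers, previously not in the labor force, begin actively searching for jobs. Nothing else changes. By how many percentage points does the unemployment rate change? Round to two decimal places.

The unemployment rate changes by +6.90 percentage points.

Initially, labor force = 110.82 + 4.75 = 115.57 million, so u = 4.75/115.57 = 4.11%.
After the first change, employed falls and unemployed rises by 2.36; labor force unchanged → E = 108.46, U = 7.11, labor force = 115.57 million.
After the second change, unemployed and labor force both rise by 6.31 → E = 108.46, U = 13.42, labor force = 121.88 million.
New unemployment rate = 13.42 / 121.88 = 11.01%.
Change = 11.01% − 4.11% = +6.90 percentage points.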